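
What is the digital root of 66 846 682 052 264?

2

6+6+8+4+6+6+8+2+0+5+2+2+6+4 = 65
6+5 = 11
1+1 = 2
(Equivalently, 66 846 682 052 264 mod 9 = 2.)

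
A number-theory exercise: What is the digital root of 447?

4+4+7 = 15
1+5 = 6
(Equivalently, 447 mod 9 = 6.)

6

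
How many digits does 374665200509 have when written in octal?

13

374665200509 in base 8 is 5347362241575, which has 13 digits.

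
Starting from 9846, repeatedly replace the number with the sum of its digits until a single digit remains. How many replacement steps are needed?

2

9846 → 27 → 9 (2 steps)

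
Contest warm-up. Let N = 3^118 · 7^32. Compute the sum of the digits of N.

369

3^118 · 7^32 = 220518656236318397169115599152022291391785624247119454050962637359714021676354587289
Sum of its 84 digits: 369.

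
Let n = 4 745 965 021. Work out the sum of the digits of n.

4+7+4+5+9+6+5+0+2+1 = 43

43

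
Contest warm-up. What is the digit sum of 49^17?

49^17 = 54116956037952111668959660849
Sum of its 29 digits: 142.

142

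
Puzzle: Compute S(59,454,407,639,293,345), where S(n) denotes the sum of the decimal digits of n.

82

5+9+4+5+4+4+0+7+6+3+9+2+9+3+3+4+5 = 82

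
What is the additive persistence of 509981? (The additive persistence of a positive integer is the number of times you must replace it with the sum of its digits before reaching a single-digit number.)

509981 → 32 → 5 (2 steps)

2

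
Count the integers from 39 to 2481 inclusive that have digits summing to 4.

The integers in [39, 2481] that have digits summing to 4: 40, 103, 112, 121, 130, 202, …, 2110, 2200.
27 qualify.

27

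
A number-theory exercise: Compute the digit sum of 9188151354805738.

9+1+8+8+1+5+1+3+5+4+8+0+5+7+3+8 = 76

76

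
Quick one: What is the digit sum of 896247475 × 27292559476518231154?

130

896247475 × 27292559476518231154 = 24460887517116786463238836150
Sum of its 29 digits: 130.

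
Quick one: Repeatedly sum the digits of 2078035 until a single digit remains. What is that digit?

2+0+7+8+0+3+5 = 25
2+5 = 7

7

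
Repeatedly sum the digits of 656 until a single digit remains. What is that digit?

6+5+6 = 17
1+7 = 8

8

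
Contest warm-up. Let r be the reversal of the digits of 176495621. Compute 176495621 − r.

Reverse of 176495621 is 126594671.
176495621 − 126594671 = 49900950

49900950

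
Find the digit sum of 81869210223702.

8+1+8+6+9+2+1+0+2+2+3+7+0+2 = 51

51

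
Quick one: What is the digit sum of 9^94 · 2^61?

9^94 · 2^61 = 1152459368770568527134124354186208267631641569784766934222540363525553950943640432198990950975698053755830272
Sum of its 109 digits: 495.

495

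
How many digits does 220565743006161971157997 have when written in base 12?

220565743006161971157997 in base 12 is 49648176737A2631632611, which has 22 digits.

22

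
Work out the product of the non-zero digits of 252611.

120

2×5×2×6×1×1 = 120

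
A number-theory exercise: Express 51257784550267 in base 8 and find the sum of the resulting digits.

50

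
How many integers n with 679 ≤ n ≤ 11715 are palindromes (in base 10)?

The integers in [679, 11715] that are palindromes (in base 10): 686, 696, 707, 717, 727, 737, …, 11611, 11711.
140 qualify.

140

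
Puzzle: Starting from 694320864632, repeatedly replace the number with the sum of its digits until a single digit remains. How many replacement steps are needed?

694320864632 → 53 → 8 (2 steps)

2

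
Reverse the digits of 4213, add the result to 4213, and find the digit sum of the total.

20

Reversal of 4213 is 3124; 4213 + 3124 = 7337.
Digit sum of 7337: 7+3+3+7 = 20.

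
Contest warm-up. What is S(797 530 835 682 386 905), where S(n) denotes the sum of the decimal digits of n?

7+9+7+5+3+0+8+3+5+6+8+2+3+8+6+9+0+5 = 94

94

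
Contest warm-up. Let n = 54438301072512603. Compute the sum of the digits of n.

54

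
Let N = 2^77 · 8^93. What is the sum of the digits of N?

508

2^77 · 8^93 = 146783911423364576743092537299333564210980159306769991919205685720763064069663027716481187399048043939495936
Sum of its 108 digits: 508.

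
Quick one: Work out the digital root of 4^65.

7

The digital root of n equals n mod 9 (or 9 when 9 | n), so we need 4^65 mod 9.
4^65 ≡ 7 (mod 9), so the digital root is 7.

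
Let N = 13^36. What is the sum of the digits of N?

172

13^36 = 12646218552730347184269489080961456410641
Sum of its 41 digits: 172.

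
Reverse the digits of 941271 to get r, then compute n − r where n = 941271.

Reverse of 941271 is 172149.
941271 − 172149 = 769122

769122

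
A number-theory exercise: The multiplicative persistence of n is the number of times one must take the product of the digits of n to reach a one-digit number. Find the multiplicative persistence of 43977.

3

43977 → 5292 → 180 → 0 (3 steps)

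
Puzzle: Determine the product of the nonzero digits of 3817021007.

3×8×1×7×2×1×7 = 2352

2352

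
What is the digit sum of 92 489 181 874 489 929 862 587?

138

9+2+4+8+9+1+8+1+8+7+4+4+8+9+9+2+9+8+6+2+5+8+7 = 138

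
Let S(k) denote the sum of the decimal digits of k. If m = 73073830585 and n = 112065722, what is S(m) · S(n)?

1274

S(73073830585) = 7+3+0+7+3+8+3+0+5+8+5 = 49.
S(112065722) = 1+1+2+0+6+5+7+2+2 = 26.
49 · 26 = 1274.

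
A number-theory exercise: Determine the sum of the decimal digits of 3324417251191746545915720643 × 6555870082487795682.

243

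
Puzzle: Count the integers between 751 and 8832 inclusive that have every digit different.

4151

The integers in [751, 8832] that have every digit different: 751, 752, 753, 754, 756, 758, …, 8795, 8796.
4151 qualify.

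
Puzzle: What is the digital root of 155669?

5

1+5+5+6+6+9 = 32
3+2 = 5
(Equivalently, 155669 mod 9 = 5.)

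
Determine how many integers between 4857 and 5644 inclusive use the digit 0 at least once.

232

The integers in [4857, 5644] that use the digit 0 at least once: 4860, 4870, 4880, 4890, 4900, 4901, …, 5630, 5640.
232 qualify.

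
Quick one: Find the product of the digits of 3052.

0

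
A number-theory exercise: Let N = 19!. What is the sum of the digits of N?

19! = 121645100408832000
Sum of its 18 digits: 45.

45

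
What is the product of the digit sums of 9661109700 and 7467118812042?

1989

S(9661109700) = 9+6+6+1+1+0+9+7+0+0 = 39.
S(7467118812042) = 7+4+6+7+1+1+8+8+1+2+0+4+2 = 51.
39 · 51 = 1989.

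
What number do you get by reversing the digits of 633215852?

258512336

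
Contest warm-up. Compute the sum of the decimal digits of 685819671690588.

87

6+8+5+8+1+9+6+7+1+6+9+0+5+8+8 = 87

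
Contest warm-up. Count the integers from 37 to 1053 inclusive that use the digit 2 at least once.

273

The integers in [37, 1053] that use the digit 2 at least once: 42, 52, 62, 72, 82, 92, …, 1042, 1052.
273 qualify.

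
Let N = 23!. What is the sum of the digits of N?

23! = 25852016738884976640000
Sum of its 23 digits: 99.

99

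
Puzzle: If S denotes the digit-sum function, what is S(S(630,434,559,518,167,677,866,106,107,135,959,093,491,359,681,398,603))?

First digit sum: 241.
2+4+1 = 7.

7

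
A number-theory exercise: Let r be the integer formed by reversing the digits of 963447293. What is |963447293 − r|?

Reverse of 963447293 is 392744369.
|963447293 − 392744369| = 570702924

570702924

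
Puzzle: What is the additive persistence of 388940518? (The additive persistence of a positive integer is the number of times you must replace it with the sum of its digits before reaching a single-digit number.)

388940518 → 46 → 10 → 1 (3 steps)

3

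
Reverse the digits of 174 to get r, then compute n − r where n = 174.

-297

Reverse of 174 is 471.
174 − 471 = -297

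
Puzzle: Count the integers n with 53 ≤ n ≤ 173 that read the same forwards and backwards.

13

The integers in [53, 173] that read the same forwards and backwards: 55, 66, 77, 88, 99, 101, …, 161, 171.
13 qualify.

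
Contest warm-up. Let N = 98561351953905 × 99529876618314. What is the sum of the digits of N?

144

98561351953905 × 99529876618314 = 9809799199306386137806816170
Sum of its 28 digits: 144.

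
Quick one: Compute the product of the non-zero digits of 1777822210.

21952

1×7×7×7×8×2×2×2×1 = 21952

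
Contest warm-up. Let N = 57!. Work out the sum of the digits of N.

270

57! = 40526919504877216755680601905432322134980384796226602145184481280000000000000
Sum of its 77 digits: 270.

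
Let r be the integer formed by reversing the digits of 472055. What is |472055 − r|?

Reverse of 472055 is 550274.
|472055 − 550274| = 78219

78219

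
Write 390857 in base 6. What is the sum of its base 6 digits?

390857 in base 6 is 12213305.
Digit sum: 1+2+2+1+3+3+0+5 = 17.

17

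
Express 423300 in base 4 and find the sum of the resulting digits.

423300 in base 4 is 1213112010.
Digit sum: 1+2+1+3+1+1+2+0+1+0 = 12.

12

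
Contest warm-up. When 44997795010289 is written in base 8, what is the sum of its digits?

44997795010289 in base 8 is 1216633545453361.
Digit sum: 1+2+1+6+6+3+3+5+4+5+4+5+3+3+6+1 = 58.

58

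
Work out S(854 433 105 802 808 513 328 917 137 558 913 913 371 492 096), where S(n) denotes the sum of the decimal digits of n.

194

8+5+4+4+3+3+1+0+5+8+0+2+8+0+8+5+1+3+3+2+8+9+1+7+1+3+7+5+5+8+9+1+3+9+1+3+3+7+1+4+9+2+0+9+6 = 194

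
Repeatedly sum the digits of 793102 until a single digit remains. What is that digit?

4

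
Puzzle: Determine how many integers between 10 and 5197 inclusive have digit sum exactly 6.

The integers in [10, 5197] that have digit sum exactly 6: 15, 24, 33, 42, 51, 60, …, 5010, 5100.
82 qualify.

82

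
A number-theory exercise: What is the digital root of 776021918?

7+7+6+0+2+1+9+1+8 = 41
4+1 = 5

5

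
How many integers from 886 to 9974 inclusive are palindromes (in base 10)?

101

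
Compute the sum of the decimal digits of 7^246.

7^246 = 7836422510936695042793602831641174824356087390368396736651310609251662166011543180719537780947103017803851746537667828018685500569080160417368205829537817166243849695231586374009167555454321313879950746373649
Sum of its 208 digits: 919.

919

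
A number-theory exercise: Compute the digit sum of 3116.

3+1+1+6 = 11

11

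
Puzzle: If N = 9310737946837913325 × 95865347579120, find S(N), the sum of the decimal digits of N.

9310737946837913325 × 95865347579120 = 892577129491718673429821139774000
Sum of its 33 digits: 153.

153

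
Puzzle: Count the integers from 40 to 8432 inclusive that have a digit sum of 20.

528

The integers in [40, 8432] that have a digit sum of 20: 299, 389, 398, 479, 488, 497, …, 8417, 8426.
528 qualify.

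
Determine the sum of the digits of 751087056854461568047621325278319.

7+5+1+0+8+7+0+5+6+8+5+4+4+6+1+5+6+8+0+4+7+6+2+1+3+2+5+2+7+8+3+1+9 = 146

146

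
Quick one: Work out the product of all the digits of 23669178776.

2×3×6×6×9×1×7×8×7×7×6 = 32006016

32006016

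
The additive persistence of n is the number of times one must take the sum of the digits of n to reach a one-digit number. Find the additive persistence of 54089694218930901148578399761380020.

3

54089694218930901148578399761380020 → 159 → 15 → 6 (3 steps)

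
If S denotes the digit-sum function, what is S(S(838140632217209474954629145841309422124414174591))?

12

First digit sum: 192.
1+9+2 = 12.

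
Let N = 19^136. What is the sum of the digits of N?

766

19^136 = 813747616636595092137113707708972852154283304856652127591904403455867065892390179697088863808501015055503145429897432724147371626164202063619318072581129432943374168945749281
Sum of its 174 digits: 766.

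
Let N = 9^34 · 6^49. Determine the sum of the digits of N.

342

9^34 · 6^49 = 37467661653127665088940056952762140388731409468238009098469187944185856
Sum of its 71 digits: 342.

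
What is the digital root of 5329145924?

8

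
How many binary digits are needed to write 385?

9

385 in base 2 is 110000001, which has 9 digits.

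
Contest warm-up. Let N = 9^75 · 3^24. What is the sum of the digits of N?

387

9^75 · 3^24 = 104495676331778315966103878903450701989608781073244439950619431748912396904023371769
Sum of its 84 digits: 387.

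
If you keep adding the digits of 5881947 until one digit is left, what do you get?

6

5+8+8+1+9+4+7 = 42
4+2 = 6
(Equivalently, 5881947 mod 9 = 6.)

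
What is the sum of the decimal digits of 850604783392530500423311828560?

111

8+5+0+6+0+4+7+8+3+3+9+2+5+3+0+5+0+0+4+2+3+3+1+1+8+2+8+5+6+0 = 111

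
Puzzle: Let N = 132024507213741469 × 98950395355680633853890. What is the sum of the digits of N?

132024507213741469 × 98950395355680633853890 = 13063877185438628195461293457011579964410
Sum of its 41 digits: 183.

183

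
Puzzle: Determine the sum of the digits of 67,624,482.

39

6+7+6+2+4+4+8+2 = 39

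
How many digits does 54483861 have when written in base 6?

10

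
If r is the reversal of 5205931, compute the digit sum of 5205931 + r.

Reversal of 5205931 is 1395025; 5205931 + 1395025 = 6600956.
Digit sum of 6600956: 6+6+0+0+9+5+6 = 32.

32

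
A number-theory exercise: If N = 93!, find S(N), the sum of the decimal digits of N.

513

93! = 1156772507081641574759205162306240436214753229576413535186142281213246807121467315215203289516844845303838996289387078090752000000000000000000000
Sum of its 145 digits: 513.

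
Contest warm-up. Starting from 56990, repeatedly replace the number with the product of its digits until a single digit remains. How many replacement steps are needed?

56990 → 0 (1 step)

1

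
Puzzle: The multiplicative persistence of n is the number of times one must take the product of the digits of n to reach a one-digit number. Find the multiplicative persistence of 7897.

3

7897 → 3528 → 240 → 0 (3 steps)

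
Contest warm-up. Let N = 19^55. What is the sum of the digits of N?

334

19^55 = 21451025166995254149858876344653692285151317490817439630771066475687099
Sum of its 71 digits: 334.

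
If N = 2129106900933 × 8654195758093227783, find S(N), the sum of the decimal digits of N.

2129106900933 × 8654195758093227783 = 18425707910581386758357984221539
Sum of its 32 digits: 153.

153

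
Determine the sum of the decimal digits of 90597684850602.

69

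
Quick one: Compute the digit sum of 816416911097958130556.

95

8+1+6+4+1+6+9+1+1+0+9+7+9+5+8+1+3+0+5+5+6 = 95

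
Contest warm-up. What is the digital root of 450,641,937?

3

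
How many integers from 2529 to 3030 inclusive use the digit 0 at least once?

The integers in [2529, 3030] that use the digit 0 at least once: 2530, 2540, 2550, 2560, 2570, 2580, …, 3029, 3030.
114 qualify.

114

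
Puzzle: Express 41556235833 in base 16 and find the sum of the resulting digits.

41556235833 in base 16 is 9ACF1D639.
Digit sum: 9+10+12+15+1+13+6+3+9 = 78.

78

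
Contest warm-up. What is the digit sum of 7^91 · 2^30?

7^91 · 2^30 = 86063996884581871483879453656551634585856881798211676097145221158386144919233056735232
Sum of its 86 digits: 421.

421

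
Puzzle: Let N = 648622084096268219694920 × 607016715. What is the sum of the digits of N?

156

648622084096268219694920 × 607016715 = 393724446764570478478108640587800
Sum of its 33 digits: 156.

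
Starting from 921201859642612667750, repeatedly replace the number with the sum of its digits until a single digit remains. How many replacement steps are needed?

921201859642612667750 → 89 → 17 → 8 (3 steps)

3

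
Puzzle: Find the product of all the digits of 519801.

5×1×9×8×0×1 = 0

0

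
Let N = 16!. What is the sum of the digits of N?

16! = 20922789888000
Sum of its 14 digits: 63.

63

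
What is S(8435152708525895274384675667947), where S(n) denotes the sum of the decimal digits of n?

8+4+3+5+1+5+2+7+0+8+5+2+5+8+9+5+2+7+4+3+8+4+6+7+5+6+6+7+9+4+7 = 162

162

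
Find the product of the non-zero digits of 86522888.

8×6×5×2×2×8×8×8 = 491520

491520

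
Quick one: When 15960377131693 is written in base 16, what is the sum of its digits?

73

15960377131693 in base 16 is E84109C02AD.
Digit sum: 14+8+4+1+0+9+12+0+2+10+13 = 73.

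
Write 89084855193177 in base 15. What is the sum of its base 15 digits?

89084855193177 in base 15 is A4747C984C6C.
Digit sum: 10+4+7+4+7+12+9+8+4+12+6+12 = 95.

95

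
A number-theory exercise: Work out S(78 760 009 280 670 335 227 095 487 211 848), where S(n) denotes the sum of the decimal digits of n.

7+8+7+6+0+0+0+9+2+8+0+6+7+0+3+3+5+2+2+7+0+9+5+4+8+7+2+1+1+8+4+8 = 139

139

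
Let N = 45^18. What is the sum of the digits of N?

45^18 = 572565594852444156646728515625
Sum of its 30 digits: 144.

144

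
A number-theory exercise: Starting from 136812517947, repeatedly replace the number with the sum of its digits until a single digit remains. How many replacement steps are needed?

136812517947 → 54 → 9 (2 steps)

2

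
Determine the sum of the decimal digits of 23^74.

23^74 = 58594906461125421587550609955067038523387216894524456953434518084355933493745392400859823927136880209
Sum of its 101 digits: 466.

466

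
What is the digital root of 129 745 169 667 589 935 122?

1+2+9+7+4+5+1+6+9+6+6+7+5+8+9+9+3+5+1+2+2 = 107
1+0+7 = 8

8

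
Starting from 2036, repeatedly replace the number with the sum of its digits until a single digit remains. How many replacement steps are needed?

2036 → 11 → 2 (2 steps)

2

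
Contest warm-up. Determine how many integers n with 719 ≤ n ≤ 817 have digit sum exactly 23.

3

The integers in [719, 817] that have digit sum exactly 23: 779, 788, 797.
3 qualify.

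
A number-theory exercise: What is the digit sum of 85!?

414

85! = 281710411438055027694947944226061159480056634330574206405101912752560026159795933451040286452340924018275123200000000000000000000
Sum of its 129 digits: 414.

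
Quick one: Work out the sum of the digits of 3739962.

3+7+3+9+9+6+2 = 39

39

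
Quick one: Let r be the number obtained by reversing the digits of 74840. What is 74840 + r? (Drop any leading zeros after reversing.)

79687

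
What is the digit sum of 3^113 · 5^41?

369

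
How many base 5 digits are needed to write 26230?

26230 in base 5 is 1314410, which has 7 digits.

7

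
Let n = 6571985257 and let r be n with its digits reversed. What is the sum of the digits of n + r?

47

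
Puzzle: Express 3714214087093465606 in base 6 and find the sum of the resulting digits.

46

3714214087093465606 in base 6 is 441151350020020132230034.
Digit sum: 4+4+1+1+5+1+3+5+0+0+2+0+0+2+0+1+3+2+2+3+0+0+3+4 = 46.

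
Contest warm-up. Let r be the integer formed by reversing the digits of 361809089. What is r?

Reversing 361809089 gives 980908163.

980908163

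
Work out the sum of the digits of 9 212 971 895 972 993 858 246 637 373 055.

9+2+1+2+9+7+1+8+9+5+9+7+2+9+9+3+8+5+8+2+4+6+6+3+7+3+7+3+0+5+5 = 164

164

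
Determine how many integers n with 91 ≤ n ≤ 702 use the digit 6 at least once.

The integers in [91, 702] that use the digit 6 at least once: 96, 106, 116, 126, 136, 146, …, 698, 699.
196 qualify.

196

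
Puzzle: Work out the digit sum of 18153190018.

1+8+1+5+3+1+9+0+0+1+8 = 37

37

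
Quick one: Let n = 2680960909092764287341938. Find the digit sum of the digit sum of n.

First digit sum: 122.
1+2+2 = 5.

5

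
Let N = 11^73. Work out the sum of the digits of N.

308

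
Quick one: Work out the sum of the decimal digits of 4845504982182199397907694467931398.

183

4+8+4+5+5+0+4+9+8+2+1+8+2+1+9+9+3+9+7+9+0+7+6+9+4+4+6+7+9+3+1+3+9+8 = 183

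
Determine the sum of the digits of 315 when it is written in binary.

315 in base 2 is 100111011.
Digit sum: 1+0+0+1+1+1+0+1+1 = 6.

6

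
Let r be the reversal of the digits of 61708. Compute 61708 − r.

-19008

Reverse of 61708 is 80716.
61708 − 80716 = -19008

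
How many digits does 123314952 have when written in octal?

9

123314952 in base 8 is 726321410, which has 9 digits.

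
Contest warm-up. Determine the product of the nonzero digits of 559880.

5×5×9×8×8 = 14400

14400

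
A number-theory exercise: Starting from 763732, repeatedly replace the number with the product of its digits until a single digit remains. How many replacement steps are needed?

3

763732 → 5292 → 180 → 0 (3 steps)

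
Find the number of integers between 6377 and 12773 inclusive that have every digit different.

2384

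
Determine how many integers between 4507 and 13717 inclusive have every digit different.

3684

The integers in [4507, 13717] that have every digit different: 4507, 4508, 4509, 4510, 4512, 4513, …, 13708, 13709.
3684 qualify.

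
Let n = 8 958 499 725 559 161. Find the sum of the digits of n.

8+9+5+8+4+9+9+7+2+5+5+5+9+1+6+1 = 93

93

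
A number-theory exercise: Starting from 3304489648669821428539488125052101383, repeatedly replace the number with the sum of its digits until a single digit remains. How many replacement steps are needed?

3

3304489648669821428539488125052101383 → 163 → 10 → 1 (3 steps)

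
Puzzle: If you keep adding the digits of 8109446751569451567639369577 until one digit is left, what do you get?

4

8+1+0+9+4+4+6+7+5+1+5+6+9+4+5+1+5+6+7+6+3+9+3+6+9+5+7+7 = 148
1+4+8 = 13
1+3 = 4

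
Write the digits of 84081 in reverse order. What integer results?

18048

Reversing 84081 gives 18048.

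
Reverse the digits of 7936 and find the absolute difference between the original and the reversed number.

1539

Reverse of 7936 is 6397.
|7936 − 6397| = 1539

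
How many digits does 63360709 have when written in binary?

26

63360709 in base 2 is 11110001101100111011000101, which has 26 digits.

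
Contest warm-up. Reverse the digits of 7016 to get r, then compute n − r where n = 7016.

909

Reverse of 7016 is 6107.
7016 − 6107 = 909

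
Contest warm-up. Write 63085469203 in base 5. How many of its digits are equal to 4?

3

63085469203 in base 5 is 2013144340003303.
The digit 4 appears 3 times.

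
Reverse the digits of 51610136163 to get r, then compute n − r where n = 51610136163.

Reverse of 51610136163 is 36163101615.
51610136163 − 36163101615 = 15447034548

15447034548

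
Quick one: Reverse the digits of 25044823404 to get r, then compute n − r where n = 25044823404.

Reverse of 25044823404 is 40432844052.
25044823404 − 40432844052 = -15388020648

-15388020648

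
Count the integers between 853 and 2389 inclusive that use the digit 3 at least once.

442

The integers in [853, 2389] that use the digit 3 at least once: 853, 863, 873, 883, 893, 903, …, 2388, 2389.
442 qualify.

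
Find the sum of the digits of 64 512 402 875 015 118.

60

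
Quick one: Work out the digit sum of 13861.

1+3+8+6+1 = 19

19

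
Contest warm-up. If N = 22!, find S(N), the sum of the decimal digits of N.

22! = 1124000727777607680000
Sum of its 22 digits: 72.

72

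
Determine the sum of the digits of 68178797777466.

6+8+1+7+8+7+9+7+7+7+7+4+6+6 = 90

90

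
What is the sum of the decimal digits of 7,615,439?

7+6+1+5+4+3+9 = 35

35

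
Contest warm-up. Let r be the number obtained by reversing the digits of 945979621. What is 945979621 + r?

1072959170

Reverse of 945979621 is 126979549.
945979621 + 126979549 = 1072959170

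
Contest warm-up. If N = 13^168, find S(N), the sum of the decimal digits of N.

13^168 = 13882995648971427331025903931877308650968871447347235605211358157252148521662318010676080723019759153821504891380035198120846540184346538628161904387790998345046721749399293824585785449121
Sum of its 188 digits: 838.

838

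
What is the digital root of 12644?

8

1+2+6+4+4 = 17
1+7 = 8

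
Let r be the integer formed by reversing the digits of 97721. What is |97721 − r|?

Reverse of 97721 is 12779.
|97721 − 12779| = 84942

84942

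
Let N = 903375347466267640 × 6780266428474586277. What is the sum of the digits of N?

903375347466267640 × 6780266428474586277 = 6125125540737098884842387262353176280
Sum of its 37 digits: 162.

162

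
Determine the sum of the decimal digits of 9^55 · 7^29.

351

9^55 · 7^29 = 97989869565107714047143847690866246653089496617800055390014516097513232701743
Sum of its 77 digits: 351.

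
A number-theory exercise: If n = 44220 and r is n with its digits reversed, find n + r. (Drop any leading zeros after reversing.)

Reverse of 44220 is 2244.
44220 + 2244 = 46464

46464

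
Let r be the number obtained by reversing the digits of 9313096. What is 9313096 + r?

16216235

Reverse of 9313096 is 6903139.
9313096 + 6903139 = 16216235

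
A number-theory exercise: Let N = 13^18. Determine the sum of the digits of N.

91

13^18 = 112455406951957393129
Sum of its 21 digits: 91.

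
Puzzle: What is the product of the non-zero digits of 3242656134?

3×2×4×2×6×5×6×1×3×4 = 103680

103680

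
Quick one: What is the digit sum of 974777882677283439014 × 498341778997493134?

185

974777882677283439014 × 498341778997493134 = 485772544180807074353839095080372729876
Sum of its 39 digits: 185.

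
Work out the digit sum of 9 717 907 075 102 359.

9+7+1+7+9+0+7+0+7+5+1+0+2+3+5+9 = 72

72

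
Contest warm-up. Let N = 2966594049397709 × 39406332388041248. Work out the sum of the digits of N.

2966594049397709 × 39406332388041248 = 116902591170951378131048648700832
Sum of its 33 digits: 130.

130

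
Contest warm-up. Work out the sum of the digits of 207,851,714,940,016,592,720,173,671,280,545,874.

2+0+7+8+5+1+7+1+4+9+4+0+0+1+6+5+9+2+7+2+0+1+7+3+6+7+1+2+8+0+5+4+5+8+7+4 = 148

148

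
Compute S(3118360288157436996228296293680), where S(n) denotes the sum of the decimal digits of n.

147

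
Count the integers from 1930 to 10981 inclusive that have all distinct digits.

The integers in [1930, 10981] that have all distinct digits: 1930, 1932, 1934, 1935, 1936, 1937, …, 10976, 10978.
4404 qualify.

4404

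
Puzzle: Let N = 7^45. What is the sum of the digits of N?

163

7^45 = 107006904423598033356356300384937784807
Sum of its 39 digits: 163.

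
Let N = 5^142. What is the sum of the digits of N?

463

5^142 = 1793662034335765850782373866611092648038735285601940187849047403378932585837901569902896881103515625
Sum of its 100 digits: 463.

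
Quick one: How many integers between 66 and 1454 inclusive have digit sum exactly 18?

70

The integers in [66, 1454] that have digit sum exactly 18: 99, 189, 198, 279, 288, 297, …, 1395, 1449.
70 qualify.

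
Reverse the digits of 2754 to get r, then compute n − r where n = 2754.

-1818

Reverse of 2754 is 4572.
2754 − 4572 = -1818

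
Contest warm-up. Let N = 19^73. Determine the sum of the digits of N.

19^73 = 2233638411813024816853081773648251688534529753590642239923912316757382599022775822751448518259
Sum of its 94 digits: 424.

424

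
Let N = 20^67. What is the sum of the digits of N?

110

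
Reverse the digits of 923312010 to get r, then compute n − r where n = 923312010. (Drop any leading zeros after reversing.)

913098681

Reverse of 923312010 is 10213329.
923312010 − 10213329 = 913098681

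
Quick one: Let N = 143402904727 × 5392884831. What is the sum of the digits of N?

105

143402904727 × 5392884831 = 773355349623576496137
Sum of its 21 digits: 105.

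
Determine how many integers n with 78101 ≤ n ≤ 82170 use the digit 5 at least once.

The integers in [78101, 82170] that use the digit 5 at least once: 78105, 78115, 78125, 78135, 78145, 78150, …, 82159, 82165.
1100 qualify.

1100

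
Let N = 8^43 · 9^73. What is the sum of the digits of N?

8^43 · 9^73 = 3108655738796178428756215470549574736815080274815498796651896075203880269645590297622797275685728110140981248
Sum of its 109 digits: 531.

531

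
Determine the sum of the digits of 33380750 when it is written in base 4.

33380750 in base 4 is 1333111212032.
Digit sum: 1+3+3+3+1+1+1+2+1+2+0+3+2 = 23.

23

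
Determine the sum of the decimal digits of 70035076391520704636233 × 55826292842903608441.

241

70035076391520704636233 × 55826292842903608441 = 3909798683908159788921988471279753973242753
Sum of its 43 digits: 241.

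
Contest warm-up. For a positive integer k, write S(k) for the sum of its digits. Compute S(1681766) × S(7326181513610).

S(1681766) = 1+6+8+1+7+6+6 = 35.
S(7326181513610) = 7+3+2+6+1+8+1+5+1+3+6+1+0 = 44.
35 · 44 = 1540.

1540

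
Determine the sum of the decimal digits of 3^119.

3^119 = 599003433304810403471059943169868346577158542512617035467
Sum of its 57 digits: 243.

243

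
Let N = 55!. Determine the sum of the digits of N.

279

55! = 12696403353658275925965100847566516959580321051449436762275840000000000000
Sum of its 74 digits: 279.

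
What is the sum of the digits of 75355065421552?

55

7+5+3+5+5+0+6+5+4+2+1+5+5+2 = 55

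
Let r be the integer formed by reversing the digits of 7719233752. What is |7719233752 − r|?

Reverse of 7719233752 is 2573329177.
|7719233752 − 2573329177| = 5145904575

5145904575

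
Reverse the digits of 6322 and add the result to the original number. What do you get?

Reverse of 6322 is 2236.
6322 + 2236 = 8558

8558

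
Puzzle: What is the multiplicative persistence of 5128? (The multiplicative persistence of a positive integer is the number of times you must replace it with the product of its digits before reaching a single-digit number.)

5128 → 80 → 0 (2 steps)

2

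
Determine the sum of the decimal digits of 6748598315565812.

6+7+4+8+5+9+8+3+1+5+5+6+5+8+1+2 = 83

83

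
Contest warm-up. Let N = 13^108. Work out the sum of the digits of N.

550

13^108 = 2022469817668887781227184145748321431421818724836017081968866028646926508059254386868297237953994643575312052930155004721
Sum of its 121 digits: 550.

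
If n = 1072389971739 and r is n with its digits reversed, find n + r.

10444189804440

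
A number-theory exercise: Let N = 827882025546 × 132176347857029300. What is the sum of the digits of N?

827882025546 × 132176347857029300 = 109426422593150113298270497800
Sum of its 30 digits: 114.

114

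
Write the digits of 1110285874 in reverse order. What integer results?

Reversing 1110285874 gives 4785820111.

4785820111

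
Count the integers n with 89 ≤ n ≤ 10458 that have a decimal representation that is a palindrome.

The integers in [89, 10458] that have a decimal representation that is a palindrome: 99, 101, 111, 121, 131, 141, …, 10301, 10401.
186 qualify.

186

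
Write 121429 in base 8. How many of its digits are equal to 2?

121429 in base 8 is 355125.
The digit 2 appears 1 time.

1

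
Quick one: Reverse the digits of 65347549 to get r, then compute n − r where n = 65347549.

Reverse of 65347549 is 94574356.
65347549 − 94574356 = -29226807

-29226807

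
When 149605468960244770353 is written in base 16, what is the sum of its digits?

78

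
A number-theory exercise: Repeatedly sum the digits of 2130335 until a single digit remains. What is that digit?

2+1+3+0+3+3+5 = 17
1+7 = 8
(Equivalently, 2130335 mod 9 = 8.)

8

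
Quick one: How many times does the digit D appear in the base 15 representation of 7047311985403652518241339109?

1

7047311985403652518241339109 in base 15 is 642D44839E0BE71CE378BE59.
The digit D appears 1 time.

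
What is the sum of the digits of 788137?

34

7+8+8+1+3+7 = 34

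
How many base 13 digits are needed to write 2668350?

2668350 in base 13 is 725709, which has 6 digits.

6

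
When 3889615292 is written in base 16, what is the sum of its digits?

77

3889615292 in base 16 is E7D6D1BC.
Digit sum: 14+7+13+6+13+1+11+12 = 77.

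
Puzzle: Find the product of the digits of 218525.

800

2×1×8×5×2×5 = 800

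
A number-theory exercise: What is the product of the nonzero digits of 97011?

9×7×1×1 = 63

63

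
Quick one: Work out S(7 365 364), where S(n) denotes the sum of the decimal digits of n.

34

7+3+6+5+3+6+4 = 34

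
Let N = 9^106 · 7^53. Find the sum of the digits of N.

684

9^106 · 7^53 = 87076731954318420881408530065793181991423757137132583433164198493740316927859787762465029990035770926946552863259459625786783039620003182896222487
Sum of its 146 digits: 684.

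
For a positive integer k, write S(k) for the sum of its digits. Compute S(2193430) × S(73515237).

726

S(2193430) = 2+1+9+3+4+3+0 = 22.
S(73515237) = 7+3+5+1+5+2+3+7 = 33.
22 · 33 = 726.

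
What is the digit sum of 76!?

441

76! = 1885494701666050254987932260861146558230394535379329335672487982961844043495537923117729972224000000000000000000
Sum of its 112 digits: 441.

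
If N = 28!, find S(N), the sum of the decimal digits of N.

28! = 304888344611713860501504000000
Sum of its 30 digits: 90.

90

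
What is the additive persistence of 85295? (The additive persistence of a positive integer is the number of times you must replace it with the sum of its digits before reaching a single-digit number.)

3

85295 → 29 → 11 → 2 (3 steps)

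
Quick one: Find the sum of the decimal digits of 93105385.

34

9+3+1+0+5+3+8+5 = 34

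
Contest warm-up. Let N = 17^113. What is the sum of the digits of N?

17^113 = 10983180368347721376504386678048226190020688880888003889655510996581868816930139718155532922207845524284376730618271605950983326957831601937
Sum of its 140 digits: 647.

647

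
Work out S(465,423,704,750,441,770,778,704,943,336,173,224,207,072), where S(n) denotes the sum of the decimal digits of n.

168

4+6+5+4+2+3+7+0+4+7+5+0+4+4+1+7+7+0+7+7+8+7+0+4+9+4+3+3+3+6+1+7+3+2+2+4+2+0+7+0+7+2 = 168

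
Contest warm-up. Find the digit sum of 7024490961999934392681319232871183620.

7+0+2+4+4+9+0+9+6+1+9+9+9+9+3+4+3+9+2+6+8+1+3+1+9+2+3+2+8+7+1+1+8+3+6+2+0 = 170

170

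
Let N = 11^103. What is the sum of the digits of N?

443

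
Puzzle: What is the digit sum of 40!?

40! = 815915283247897734345611269596115894272000000000
Sum of its 48 digits: 189.

189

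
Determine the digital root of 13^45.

The digital root of n equals n mod 9 (or 9 when 9 | n), so we need 13^45 mod 9.
13^45 ≡ 1 (mod 9), so the digital root is 1.

1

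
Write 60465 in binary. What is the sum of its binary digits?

8

60465 in base 2 is 1110110000110001.
Digit sum: 1+1+1+0+1+1+0+0+0+0+1+1+0+0+0+1 = 8.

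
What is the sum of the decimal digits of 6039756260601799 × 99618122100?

120

6039756260601799 × 99618122100 = 601669176622869432261657900
Sum of its 27 digits: 120.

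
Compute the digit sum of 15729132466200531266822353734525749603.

149

1+5+7+2+9+1+3+2+4+6+6+2+0+0+5+3+1+2+6+6+8+2+2+3+5+3+7+3+4+5+2+5+7+4+9+6+0+3 = 149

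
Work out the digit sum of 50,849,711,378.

53

5+0+8+4+9+7+1+1+3+7+8 = 53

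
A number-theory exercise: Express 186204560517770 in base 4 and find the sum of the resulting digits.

186204560517770 in base 4 is 222111220200223312222022.
Digit sum: 2+2+2+1+1+1+2+2+0+2+0+0+2+2+3+3+1+2+2+2+2+0+2+2 = 38.

38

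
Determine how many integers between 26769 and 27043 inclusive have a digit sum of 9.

1

The integers in [26769, 27043] that have a digit sum of 9: 27000.
1 qualifies.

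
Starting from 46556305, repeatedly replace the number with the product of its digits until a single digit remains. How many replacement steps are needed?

1

46556305 → 0 (1 step)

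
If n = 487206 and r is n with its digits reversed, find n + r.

1089990

Reverse of 487206 is 602784.
487206 + 602784 = 1089990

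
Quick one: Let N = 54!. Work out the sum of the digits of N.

261

54! = 230843697339241380472092742683027581083278564571807941132288000000000000
Sum of its 72 digits: 261.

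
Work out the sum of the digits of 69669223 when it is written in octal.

29

69669223 in base 8 is 411610547.
Digit sum: 4+1+1+6+1+0+5+4+7 = 29.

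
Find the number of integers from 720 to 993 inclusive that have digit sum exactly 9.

4

The integers in [720, 993] that have digit sum exactly 9: 720, 801, 810, 900.
4 qualify.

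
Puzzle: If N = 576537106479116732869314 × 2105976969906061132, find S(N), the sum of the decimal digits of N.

183

576537106479116732869314 × 2105976969906061132 = 1214173868541298382221773612172978250903448
Sum of its 43 digits: 183.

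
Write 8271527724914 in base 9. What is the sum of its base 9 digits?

8271527724914 in base 9 is 32252228628745.
Digit sum: 3+2+2+5+2+2+2+8+6+2+8+7+4+5 = 58.

58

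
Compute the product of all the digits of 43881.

768

4×3×8×8×1 = 768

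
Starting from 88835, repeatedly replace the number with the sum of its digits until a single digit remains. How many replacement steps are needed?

88835 → 32 → 5 (2 steps)

2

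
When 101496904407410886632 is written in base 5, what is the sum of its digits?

101496904407410886632 in base 5 is 23302404204223302334141333012.
Digit sum: 2+3+3+0+2+4+0+4+2+0+4+2+2+3+3+0+2+3+3+4+1+4+1+3+3+3+0+1+2 = 64.

64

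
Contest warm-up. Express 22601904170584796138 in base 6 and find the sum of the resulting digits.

58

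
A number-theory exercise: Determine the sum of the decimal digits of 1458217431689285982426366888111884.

1+4+5+8+2+1+7+4+3+1+6+8+9+2+8+5+9+8+2+4+2+6+3+6+6+8+8+8+1+1+1+8+8+4 = 167

167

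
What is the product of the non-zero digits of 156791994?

1×5×6×7×9×1×9×9×4 = 612360

612360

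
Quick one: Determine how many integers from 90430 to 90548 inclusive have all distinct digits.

54

The integers in [90430, 90548] that have all distinct digits: 90431, 90432, 90435, 90436, 90437, 90438, …, 90547, 90548.
54 qualify.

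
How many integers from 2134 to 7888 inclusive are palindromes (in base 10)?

The integers in [2134, 7888] that are palindromes (in base 10): 2222, 2332, 2442, 2552, 2662, 2772, …, 7777, 7887.
57 qualify.

57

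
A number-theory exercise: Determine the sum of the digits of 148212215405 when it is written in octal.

148212215405 in base 8 is 2120210567155.
Digit sum: 2+1+2+0+2+1+0+5+6+7+1+5+5 = 37.

37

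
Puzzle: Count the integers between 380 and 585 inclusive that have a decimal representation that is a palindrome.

The integers in [380, 585] that have a decimal representation that is a palindrome: 383, 393, 404, 414, 424, 434, …, 575, 585.
21 qualify.

21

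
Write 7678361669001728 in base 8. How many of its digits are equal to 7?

2

7678361669001728 in base 8 is 332166674357161000.
The digit 7 appears 2 times.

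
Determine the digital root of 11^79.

The digital root of n equals n mod 9 (or 9 when 9 | n), so we need 11^79 mod 9.
11^79 ≡ 2 (mod 9), so the digital root is 2.

2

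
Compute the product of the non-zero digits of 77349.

7×7×3×4×9 = 5292

5292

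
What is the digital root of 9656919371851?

7

9+6+5+6+9+1+9+3+7+1+8+5+1 = 70
7+0 = 7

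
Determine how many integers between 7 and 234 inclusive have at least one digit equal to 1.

The integers in [7, 234] that have at least one digit equal to 1: 10, 11, 12, 13, 14, 15, …, 221, 231.
131 qualify.

131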